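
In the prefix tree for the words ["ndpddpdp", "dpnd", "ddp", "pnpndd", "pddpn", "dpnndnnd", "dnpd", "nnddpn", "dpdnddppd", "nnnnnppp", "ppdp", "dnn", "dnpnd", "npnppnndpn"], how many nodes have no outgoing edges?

14

Leaves are exactly the stored words that no other stored word extends.
Those words: "ddp", "dnn", "dnpd", "dnpnd", "dpdnddppd", "dpnd", "dpnndnnd", "ndpddpdp", "nnddpn", "nnnnnppp", "npnppnndpn", "pddpn", "pnpndd", "ppdp"
Leaf count: 14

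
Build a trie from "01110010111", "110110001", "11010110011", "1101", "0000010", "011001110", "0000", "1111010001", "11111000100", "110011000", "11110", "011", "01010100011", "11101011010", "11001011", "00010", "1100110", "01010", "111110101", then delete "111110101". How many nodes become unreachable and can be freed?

3

Walk "111110101" from the leaf back toward the root, removing each node that no remaining word uses.
The suffix "101" (3 nodes) is used only by "111110101"; the node for "111110" still has the child "0", so pruning stops there.
Nodes removed: 3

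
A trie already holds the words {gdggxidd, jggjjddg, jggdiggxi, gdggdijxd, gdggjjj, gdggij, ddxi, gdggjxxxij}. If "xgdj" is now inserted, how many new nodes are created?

No existing word starts with "x", so every character of "xgdj" needs a new node.
4 − 0 = 4 new nodes.

4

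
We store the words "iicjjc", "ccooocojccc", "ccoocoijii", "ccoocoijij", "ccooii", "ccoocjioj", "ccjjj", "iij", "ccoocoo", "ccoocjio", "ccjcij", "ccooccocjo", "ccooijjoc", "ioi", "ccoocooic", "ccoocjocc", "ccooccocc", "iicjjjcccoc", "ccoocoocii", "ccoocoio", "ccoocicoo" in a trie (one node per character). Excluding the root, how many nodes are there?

For each word, the new-node count is its length minus the longest prefix already in the trie:
  "iicjjc" → 6 new (i, i, c, j, j, c)
  "ccooocojccc" → 11 new (c, c, o, o, o, c, o, j, c, c, c)
  "ccoocoijii" → prefix "ccoo" already present; 6 new (c, o, i, j, i, i)
  "ccoocoijij" → prefix "ccoocoiji" already present; 1 new (j)
  "ccooii" → prefix "ccoo" already present; 2 new (i, i)
  "ccoocjioj" → prefix "ccooc" already present; 4 new (j, i, o, j)
  "ccjjj" → prefix "cc" already present; 3 new (j, j, j)
  "iij" → prefix "ii" already present; 1 new (j)
  "ccoocoo" → prefix "ccooco" already present; 1 new (o)
  "ccoocjio" → prefix "ccoocjio" already present; 0 new (none)
  "ccjcij" → prefix "ccj" already present; 3 new (c, i, j)
  "ccooccocjo" → prefix "ccooc" already present; 5 new (c, o, c, j, o)
  "ccooijjoc" → prefix "ccooi" already present; 4 new (j, j, o, c)
  "ioi" → prefix "i" already present; 2 new (o, i)
  "ccoocooic" → prefix "ccoocoo" already present; 2 new (i, c)
  "ccoocjocc" → prefix "ccoocj" already present; 3 new (o, c, c)
  "ccooccocc" → prefix "ccooccoc" already present; 1 new (c)
  "iicjjjcccoc" → prefix "iicjj" already present; 6 new (j, c, c, c, o, c)
  "ccoocoocii" → prefix "ccoocoo" already present; 3 new (c, i, i)
  "ccoocoio" → prefix "ccoocoi" already present; 1 new (o)
  "ccoocicoo" → prefix "ccooc" already present; 4 new (i, c, o, o)
Total nodes = 6 + 11 + 6 + 1 + 2 + 4 + 3 + 1 + 1 + 0 + 3 + 5 + 4 + 2 + 2 + 3 + 1 + 6 + 3 + 1 + 4 = 69

69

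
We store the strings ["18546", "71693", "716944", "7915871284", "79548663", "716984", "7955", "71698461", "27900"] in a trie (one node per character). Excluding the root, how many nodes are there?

37

For each word, the new-node count is its length minus the longest prefix already in the trie:
  "18546" → 5 new (1, 8, 5, 4, 6)
  "71693" → 5 new (7, 1, 6, 9, 3)
  "716944" → prefix "7169" already present; 2 new (4, 4)
  "7915871284" → prefix "7" already present; 9 new (9, 1, 5, 8, 7, 1, 2, 8, 4)
  "79548663" → prefix "79" already present; 6 new (5, 4, 8, 6, 6, 3)
  "716984" → prefix "7169" already present; 2 new (8, 4)
  "7955" → prefix "795" already present; 1 new (5)
  "71698461" → prefix "716984" already present; 2 new (6, 1)
  "27900" → 5 new (2, 7, 9, 0, 0)
Total nodes = 5 + 5 + 2 + 9 + 6 + 2 + 1 + 2 + 5 = 37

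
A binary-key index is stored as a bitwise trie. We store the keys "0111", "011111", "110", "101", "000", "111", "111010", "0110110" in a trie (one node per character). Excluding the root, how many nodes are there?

21

Count nodes per top-level branch (shared prefixes stored once):
  '0'-branch (000, 0110110, 0111, 011111): 12 nodes
  '1'-branch (101, 110, 111, 111010): 9 nodes
Sum: 21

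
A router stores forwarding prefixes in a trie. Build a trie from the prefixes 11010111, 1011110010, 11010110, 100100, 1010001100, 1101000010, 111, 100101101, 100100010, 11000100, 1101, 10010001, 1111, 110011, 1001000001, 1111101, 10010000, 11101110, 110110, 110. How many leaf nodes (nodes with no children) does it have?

Leaves are exactly the stored words that no other stored word extends.
Those words: "1001000001", "100100010", "100101101", "1010001100", "1011110010", "11000100", "110011", "1101000010", "11010110", "11010111", "110110", "11101110", "1111101"
Leaf count: 13

13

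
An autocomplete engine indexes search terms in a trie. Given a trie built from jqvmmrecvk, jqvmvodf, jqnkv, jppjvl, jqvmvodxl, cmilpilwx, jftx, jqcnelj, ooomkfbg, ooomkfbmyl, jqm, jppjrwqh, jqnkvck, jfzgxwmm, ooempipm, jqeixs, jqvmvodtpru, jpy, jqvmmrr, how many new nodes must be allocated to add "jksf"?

3

"j" is already a path in the trie; the remaining "ksf" must be added.
So 4 − 1 = 3 new nodes.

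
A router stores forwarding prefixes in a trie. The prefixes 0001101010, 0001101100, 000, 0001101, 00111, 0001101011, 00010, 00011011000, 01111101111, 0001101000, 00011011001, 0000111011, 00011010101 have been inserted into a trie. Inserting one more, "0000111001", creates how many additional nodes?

2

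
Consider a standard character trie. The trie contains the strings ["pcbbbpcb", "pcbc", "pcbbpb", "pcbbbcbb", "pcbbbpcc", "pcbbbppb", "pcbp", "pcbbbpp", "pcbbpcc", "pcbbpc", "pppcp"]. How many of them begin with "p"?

11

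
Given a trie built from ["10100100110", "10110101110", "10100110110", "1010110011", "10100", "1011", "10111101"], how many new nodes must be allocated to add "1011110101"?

The longest prefix of "1011110101" already in the trie is "10111101" (length 8).
So 10 − 8 = 2 new nodes.

2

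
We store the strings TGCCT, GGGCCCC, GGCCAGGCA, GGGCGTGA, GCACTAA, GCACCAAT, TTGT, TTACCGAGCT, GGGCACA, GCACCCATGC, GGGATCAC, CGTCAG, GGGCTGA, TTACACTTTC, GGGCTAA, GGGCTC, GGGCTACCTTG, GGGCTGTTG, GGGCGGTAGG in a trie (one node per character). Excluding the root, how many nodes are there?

88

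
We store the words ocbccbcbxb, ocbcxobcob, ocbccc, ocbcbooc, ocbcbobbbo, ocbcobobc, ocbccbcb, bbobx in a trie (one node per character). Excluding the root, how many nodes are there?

35

Count nodes per top-level branch (shared prefixes stored once):
  'b'-branch (bbobx): 5 nodes
  'o'-branch (ocbcbobbbo, ocbcbooc, ocbccbcb, ocbccbcbxb, ocbccc, ocbcobobc, ocbcxobcob): 30 nodes
Sum: 35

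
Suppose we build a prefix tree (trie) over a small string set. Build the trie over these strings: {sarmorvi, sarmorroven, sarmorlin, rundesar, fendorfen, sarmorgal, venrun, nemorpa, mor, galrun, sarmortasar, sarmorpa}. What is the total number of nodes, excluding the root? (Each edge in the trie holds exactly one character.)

For each word, the new-node count is its length minus the longest prefix already in the trie:
  "sarmorvi" → 8 new (s, a, r, m, o, r, v, i)
  "sarmorroven" → prefix "sarmor" already present; 5 new (r, o, v, e, n)
  "sarmorlin" → prefix "sarmor" already present; 3 new (l, i, n)
  "rundesar" → 8 new (r, u, n, d, e, s, a, r)
  "fendorfen" → 9 new (f, e, n, d, o, r, f, e, n)
  "sarmorgal" → prefix "sarmor" already present; 3 new (g, a, l)
  "venrun" → 6 new (v, e, n, r, u, n)
  "nemorpa" → 7 new (n, e, m, o, r, p, a)
  "mor" → 3 new (m, o, r)
  "galrun" → 6 new (g, a, l, r, u, n)
  "sarmortasar" → prefix "sarmor" already present; 5 new (t, a, s, a, r)
  "sarmorpa" → prefix "sarmor" already present; 2 new (p, a)
Total nodes = 8 + 5 + 3 + 8 + 9 + 3 + 6 + 7 + 3 + 6 + 5 + 2 = 65

65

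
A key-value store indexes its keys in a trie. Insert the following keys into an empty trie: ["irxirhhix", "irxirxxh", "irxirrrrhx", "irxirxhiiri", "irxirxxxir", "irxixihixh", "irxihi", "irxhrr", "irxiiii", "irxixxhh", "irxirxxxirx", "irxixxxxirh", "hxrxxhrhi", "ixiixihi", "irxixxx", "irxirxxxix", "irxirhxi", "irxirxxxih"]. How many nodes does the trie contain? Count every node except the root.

68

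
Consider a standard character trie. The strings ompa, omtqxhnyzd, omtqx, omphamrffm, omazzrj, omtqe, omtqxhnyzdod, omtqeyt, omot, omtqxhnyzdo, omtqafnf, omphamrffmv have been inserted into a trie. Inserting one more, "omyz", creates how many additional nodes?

2

"om" is already a path in the trie; the remaining "yz" must be added.
Each of the 2 remaining characters creates one node.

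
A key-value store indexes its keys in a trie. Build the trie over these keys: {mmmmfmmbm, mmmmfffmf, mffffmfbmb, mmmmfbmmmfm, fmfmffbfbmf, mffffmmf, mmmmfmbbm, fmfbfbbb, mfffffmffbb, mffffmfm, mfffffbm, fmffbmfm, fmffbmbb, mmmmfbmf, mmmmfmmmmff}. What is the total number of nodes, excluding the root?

70

For each word, the new-node count is its length minus the longest prefix already in the trie:
  "mmmmfmmbm" → 9 new (m, m, m, m, f, m, m, b, m)
  "mmmmfffmf" → prefix "mmmmf" already present; 4 new (f, f, m, f)
  "mffffmfbmb" → prefix "m" already present; 9 new (f, f, f, f, m, f, b, m, b)
  "mmmmfbmmmfm" → prefix "mmmmf" already present; 6 new (b, m, m, m, f, m)
  "fmfmffbfbmf" → 11 new (f, m, f, m, f, f, b, f, b, m, f)
  "mffffmmf" → prefix "mffffm" already present; 2 new (m, f)
  "mmmmfmbbm" → prefix "mmmmfm" already present; 3 new (b, b, m)
  "fmfbfbbb" → prefix "fmf" already present; 5 new (b, f, b, b, b)
  "mfffffmffbb" → prefix "mffff" already present; 6 new (f, m, f, f, b, b)
  "mffffmfm" → prefix "mffffmf" already present; 1 new (m)
  "mfffffbm" → prefix "mfffff" already present; 2 new (b, m)
  "fmffbmfm" → prefix "fmf" already present; 5 new (f, b, m, f, m)
  "fmffbmbb" → prefix "fmffbm" already present; 2 new (b, b)
  "mmmmfbmf" → prefix "mmmmfbm" already present; 1 new (f)
  "mmmmfmmmmff" → prefix "mmmmfmm" already present; 4 new (m, m, f, f)
Total nodes = 9 + 4 + 9 + 6 + 11 + 2 + 3 + 5 + 6 + 1 + 2 + 5 + 2 + 1 + 4 = 70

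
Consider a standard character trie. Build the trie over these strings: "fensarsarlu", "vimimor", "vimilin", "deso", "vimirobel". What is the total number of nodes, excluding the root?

30

For each word, the new-node count is its length minus the longest prefix already in the trie:
  "fensarsarlu" → 11 new (f, e, n, s, a, r, s, a, r, l, u)
  "vimimor" → 7 new (v, i, m, i, m, o, r)
  "vimilin" → prefix "vimi" already present; 3 new (l, i, n)
  "deso" → 4 new (d, e, s, o)
  "vimirobel" → prefix "vimi" already present; 5 new (r, o, b, e, l)
Total nodes = 11 + 7 + 3 + 4 + 5 = 30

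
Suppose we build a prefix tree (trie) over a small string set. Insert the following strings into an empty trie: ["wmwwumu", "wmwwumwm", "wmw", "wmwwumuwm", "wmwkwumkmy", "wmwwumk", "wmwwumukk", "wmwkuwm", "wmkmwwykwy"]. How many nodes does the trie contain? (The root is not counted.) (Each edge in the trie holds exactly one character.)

32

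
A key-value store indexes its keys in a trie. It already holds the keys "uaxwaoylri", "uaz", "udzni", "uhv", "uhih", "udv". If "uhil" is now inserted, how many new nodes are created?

"uhi" is already a path in the trie; the remaining "l" must be added.
So 4 − 3 = 1 new nodes.

1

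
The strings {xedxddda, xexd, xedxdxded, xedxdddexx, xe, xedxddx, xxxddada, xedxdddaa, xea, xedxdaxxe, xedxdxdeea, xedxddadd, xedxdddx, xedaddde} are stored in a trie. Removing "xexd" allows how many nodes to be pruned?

Walk "xexd" from the leaf back toward the root, removing each node that no remaining word uses.
The suffix "xd" (2 nodes) is used only by "xexd"; the node for "xe" still has the child "d", so pruning stops there.
Nodes removed: 2

2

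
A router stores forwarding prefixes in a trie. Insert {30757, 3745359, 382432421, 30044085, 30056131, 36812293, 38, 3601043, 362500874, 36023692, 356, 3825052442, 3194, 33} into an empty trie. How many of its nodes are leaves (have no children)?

13

A leaf is a node with no children — equivalently, the end of a word that is not a proper prefix of any other stored word.
Those words: "30044085", "30056131", "30757", "3194", "33", "356", "3601043", "36023692", "362500874", "36812293", "3745359", "382432421", "3825052442"
Leaf count: 13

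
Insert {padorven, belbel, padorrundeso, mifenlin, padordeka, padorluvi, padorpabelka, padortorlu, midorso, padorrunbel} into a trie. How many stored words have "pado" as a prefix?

Traverse to the node for "pado", then collect every word in that subtree.
Matches: "padordeka", "padorluvi", "padorpabelka", "padorrunbel", "padorrundeso", "padortorlu", "padorven"
Count: 7

7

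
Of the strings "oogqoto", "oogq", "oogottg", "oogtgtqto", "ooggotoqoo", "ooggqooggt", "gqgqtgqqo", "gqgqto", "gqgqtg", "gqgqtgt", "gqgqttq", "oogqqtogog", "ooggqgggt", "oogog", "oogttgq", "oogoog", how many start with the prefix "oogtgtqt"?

Filter for entries beginning with "oogtgtqt":
Matches: "oogtgtqto"
Count: 1

1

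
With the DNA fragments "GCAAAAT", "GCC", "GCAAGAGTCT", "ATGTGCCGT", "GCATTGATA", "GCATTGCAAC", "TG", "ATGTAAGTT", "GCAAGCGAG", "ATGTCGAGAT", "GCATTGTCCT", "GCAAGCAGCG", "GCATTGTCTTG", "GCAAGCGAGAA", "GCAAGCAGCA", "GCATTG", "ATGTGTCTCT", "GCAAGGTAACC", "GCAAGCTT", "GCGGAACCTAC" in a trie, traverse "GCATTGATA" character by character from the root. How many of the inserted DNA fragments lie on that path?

2

Traverse "GCATTGATA" character by character; count nodes along the way that are marked as word ends.
Prefixes of the query that are stored words: "GCATTG", "GCATTGATA"
Count: 2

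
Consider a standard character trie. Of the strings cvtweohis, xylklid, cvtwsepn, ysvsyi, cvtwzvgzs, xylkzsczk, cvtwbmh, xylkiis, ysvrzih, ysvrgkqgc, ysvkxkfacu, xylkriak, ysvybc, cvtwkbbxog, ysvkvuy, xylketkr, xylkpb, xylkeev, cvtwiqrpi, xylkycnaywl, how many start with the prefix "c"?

6

Filter for entries beginning with "c":
Words under "c": cvtwbmh, cvtweohis, cvtwiqrpi, cvtwkbbxog, cvtwsepn, cvtwzvgzs
Count: 6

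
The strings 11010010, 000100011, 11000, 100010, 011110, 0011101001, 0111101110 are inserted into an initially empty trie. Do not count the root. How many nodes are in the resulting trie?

41

Count nodes per top-level branch (shared prefixes stored once):
  '0'-branch (000100011, 0011101001, 011110, 0111101110): 26 nodes
  '1'-branch (100010, 11000, 11010010): 15 nodes
Sum: 41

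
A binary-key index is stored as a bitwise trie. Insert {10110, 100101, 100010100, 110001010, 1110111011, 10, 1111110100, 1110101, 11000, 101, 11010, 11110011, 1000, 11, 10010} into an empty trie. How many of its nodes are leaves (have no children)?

A leaf is a node with no children — equivalently, the end of a word that is not a proper prefix of any other stored word.
Those words: "100010100", "100101", "10110", "110001010", "11010", "1110101", "1110111011", "11110011", "1111110100"
Leaf count: 9

9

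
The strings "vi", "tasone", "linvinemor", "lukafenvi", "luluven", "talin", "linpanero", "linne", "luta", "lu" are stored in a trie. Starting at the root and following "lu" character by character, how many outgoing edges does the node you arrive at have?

Walk "lu" from the root, arriving at one node.
Distinct next characters after "lu": k, l, t.
That node has 3 child edges.

3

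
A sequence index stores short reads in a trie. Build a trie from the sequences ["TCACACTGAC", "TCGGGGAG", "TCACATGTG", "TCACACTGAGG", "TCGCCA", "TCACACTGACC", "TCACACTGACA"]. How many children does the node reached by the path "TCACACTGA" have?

2

Walk "TCACACTGA" from the root, arriving at one node.
Distinct next characters after "TCACACTGA": C, G.
That node has 2 child edges.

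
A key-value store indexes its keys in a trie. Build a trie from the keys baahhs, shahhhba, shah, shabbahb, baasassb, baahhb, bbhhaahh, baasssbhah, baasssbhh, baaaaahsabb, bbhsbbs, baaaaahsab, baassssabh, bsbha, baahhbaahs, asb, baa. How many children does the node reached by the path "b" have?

Follow the path "b" to its node, then look at its outgoing edges.
Characters that immediately follow "b" among the stored strings: {a, b, s}.
That node has 3 child edges.

3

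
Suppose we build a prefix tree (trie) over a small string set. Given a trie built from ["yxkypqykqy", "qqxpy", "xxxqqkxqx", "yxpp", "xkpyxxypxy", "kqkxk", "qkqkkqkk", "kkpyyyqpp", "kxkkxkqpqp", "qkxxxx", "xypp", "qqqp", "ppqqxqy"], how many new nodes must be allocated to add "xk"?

Every character of "xk" already lies on an existing path (it is a prefix of some stored word).
No new nodes are needed: 0.

0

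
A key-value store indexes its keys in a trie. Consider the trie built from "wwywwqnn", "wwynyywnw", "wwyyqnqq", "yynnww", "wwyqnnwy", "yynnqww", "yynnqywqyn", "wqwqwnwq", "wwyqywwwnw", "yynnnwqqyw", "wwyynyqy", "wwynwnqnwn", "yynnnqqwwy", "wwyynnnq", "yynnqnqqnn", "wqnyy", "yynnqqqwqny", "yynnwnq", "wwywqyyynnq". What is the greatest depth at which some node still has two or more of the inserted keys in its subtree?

Equivalently: take the maximum, over all pairs, of their longest common prefix length.
"wwyynnnq" and "wwyynyqy" agree on "wwyyn" (5 characters) before diverging; nothing deeper is shared.
Longest shared-prefix length: 5

5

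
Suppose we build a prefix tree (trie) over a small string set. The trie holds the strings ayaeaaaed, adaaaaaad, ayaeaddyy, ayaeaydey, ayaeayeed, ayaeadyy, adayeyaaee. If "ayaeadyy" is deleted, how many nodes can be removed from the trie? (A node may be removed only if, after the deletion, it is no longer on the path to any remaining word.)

2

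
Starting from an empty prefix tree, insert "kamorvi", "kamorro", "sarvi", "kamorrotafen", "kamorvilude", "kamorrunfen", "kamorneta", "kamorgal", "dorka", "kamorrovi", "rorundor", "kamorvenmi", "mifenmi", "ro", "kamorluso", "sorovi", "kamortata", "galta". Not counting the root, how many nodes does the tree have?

79

Insert word by word; a character creates a node only if that edge doesn't already exist:
  "kamorvi" → 7 new (k, a, m, o, r, v, i)
  "kamorro" → prefix "kamor" already present; 2 new (r, o)
  "sarvi" → 5 new (s, a, r, v, i)
  "kamorrotafen" → prefix "kamorro" already present; 5 new (t, a, f, e, n)
  "kamorvilude" → prefix "kamorvi" already present; 4 new (l, u, d, e)
  "kamorrunfen" → prefix "kamorr" already present; 5 new (u, n, f, e, n)
  "kamorneta" → prefix "kamor" already present; 4 new (n, e, t, a)
  "kamorgal" → prefix "kamor" already present; 3 new (g, a, l)
  "dorka" → 5 new (d, o, r, k, a)
  "kamorrovi" → prefix "kamorro" already present; 2 new (v, i)
  "rorundor" → 8 new (r, o, r, u, n, d, o, r)
  "kamorvenmi" → prefix "kamorv" already present; 4 new (e, n, m, i)
  "mifenmi" → 7 new (m, i, f, e, n, m, i)
  "ro" → prefix "ro" already present; 0 new (none)
  "kamorluso" → prefix "kamor" already present; 4 new (l, u, s, o)
  "sorovi" → prefix "s" already present; 5 new (o, r, o, v, i)
  "kamortata" → prefix "kamor" already present; 4 new (t, a, t, a)
  "galta" → 5 new (g, a, l, t, a)
Total nodes = 7 + 2 + 5 + 5 + 4 + 5 + 4 + 3 + 5 + 2 + 8 + 4 + 7 + 0 + 4 + 5 + 4 + 5 = 79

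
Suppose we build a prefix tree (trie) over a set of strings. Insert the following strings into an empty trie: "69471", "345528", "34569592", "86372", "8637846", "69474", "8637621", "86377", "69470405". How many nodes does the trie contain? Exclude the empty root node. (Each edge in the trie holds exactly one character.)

33

Trie structure (* marks end of a word):
(root)
├─ 3
│  └─ 4
│     └─ 5
│        ├─ 5
│        │  └─ 2
│        │     └─ 8 *
│        └─ 6
│           └─ 9
│              └─ 5
│                 └─ 9
│                    └─ 2 *
├─ 6
│  └─ 9
│     └─ 4
│        └─ 7
│           ├─ 0
│           │  └─ 4
│           │     └─ 0
│           │        └─ 5 *
│           ├─ 1 *
│           └─ 4 *
└─ 8
   └─ 6
      └─ 3
         └─ 7
            ├─ 2 *
            ├─ 6
            │  └─ 2
            │     └─ 1 *
            ├─ 7 *
            └─ 8
               └─ 4
                  └─ 6 *
Counting every labelled node above: 33.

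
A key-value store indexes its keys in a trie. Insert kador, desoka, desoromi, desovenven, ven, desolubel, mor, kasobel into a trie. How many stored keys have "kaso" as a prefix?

1

Walk to "kaso"; the words in its subtree are exactly those with that prefix.
Words under "kaso": kasobel
Count: 1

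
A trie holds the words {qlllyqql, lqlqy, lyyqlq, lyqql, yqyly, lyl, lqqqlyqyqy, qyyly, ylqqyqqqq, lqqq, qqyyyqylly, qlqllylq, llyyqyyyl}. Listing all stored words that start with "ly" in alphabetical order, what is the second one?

lyqql

DFS of the "ly" subtree visits, in order: "lyl", "lyqql", "lyyqlq"
Position 2: lyqql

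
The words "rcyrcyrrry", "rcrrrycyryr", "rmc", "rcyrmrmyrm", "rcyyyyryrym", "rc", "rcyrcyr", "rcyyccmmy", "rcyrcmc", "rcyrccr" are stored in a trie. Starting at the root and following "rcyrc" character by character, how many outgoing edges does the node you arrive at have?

Walk "rcyrc" from the root, arriving at one node.
Characters that immediately follow "rcyrc" among the stored strings: {c, m, y}.
That node has 3 child edges.

3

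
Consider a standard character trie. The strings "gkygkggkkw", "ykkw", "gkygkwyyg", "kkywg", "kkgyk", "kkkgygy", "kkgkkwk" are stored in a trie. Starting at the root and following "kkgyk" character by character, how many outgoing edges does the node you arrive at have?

0

Follow the path "kkgyk" to its node, then look at its outgoing edges.
No stored string extends past "kkgyk".
That node has 0 child edges.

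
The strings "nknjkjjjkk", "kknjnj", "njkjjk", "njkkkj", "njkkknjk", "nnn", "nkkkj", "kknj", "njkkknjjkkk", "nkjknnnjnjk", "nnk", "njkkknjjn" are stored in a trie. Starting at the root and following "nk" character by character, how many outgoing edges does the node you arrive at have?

The children of the "nk" node are the distinct next characters among strings starting with "nk".
Characters that immediately follow "nk" among the stored strings: {j, k, n}.
That node has 3 child edges.

3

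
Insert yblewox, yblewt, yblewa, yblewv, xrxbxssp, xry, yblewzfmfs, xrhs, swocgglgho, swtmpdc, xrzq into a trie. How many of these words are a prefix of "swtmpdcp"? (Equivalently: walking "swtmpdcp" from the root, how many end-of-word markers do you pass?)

Walk "swtmpdcp" from the root; an end-of-word marker is hit whenever a stored word is a prefix of "swtmpdcp".
Prefixes of the query that are stored words: "swtmpdc"
Count: 1

1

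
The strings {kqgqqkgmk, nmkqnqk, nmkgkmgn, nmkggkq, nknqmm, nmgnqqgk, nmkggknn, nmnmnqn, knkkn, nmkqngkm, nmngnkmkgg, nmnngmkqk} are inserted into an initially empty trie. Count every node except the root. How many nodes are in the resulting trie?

62

Trace insertions, counting only characters that open a new branch:
  "kqgqqkgmk" → 9 new (k, q, g, q, q, k, g, m, k)
  "nmkqnqk" → 7 new (n, m, k, q, n, q, k)
  "nmkgkmgn" → prefix "nmk" already present; 5 new (g, k, m, g, n)
  "nmkggkq" → prefix "nmkg" already present; 3 new (g, k, q)
  "nknqmm" → prefix "n" already present; 5 new (k, n, q, m, m)
  "nmgnqqgk" → prefix "nm" already present; 6 new (g, n, q, q, g, k)
  "nmkggknn" → prefix "nmkggk" already present; 2 new (n, n)
  "nmnmnqn" → prefix "nm" already present; 5 new (n, m, n, q, n)
  "knkkn" → prefix "k" already present; 4 new (n, k, k, n)
  "nmkqngkm" → prefix "nmkqn" already present; 3 new (g, k, m)
  "nmngnkmkgg" → prefix "nmn" already present; 7 new (g, n, k, m, k, g, g)
  "nmnngmkqk" → prefix "nmn" already present; 6 new (n, g, m, k, q, k)
Total nodes = 9 + 7 + 5 + 3 + 5 + 6 + 2 + 5 + 4 + 3 + 7 + 6 = 62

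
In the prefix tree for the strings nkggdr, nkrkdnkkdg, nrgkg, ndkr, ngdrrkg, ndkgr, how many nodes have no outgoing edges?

6

Leaves are exactly the stored words that no other stored word extends.
Those words: "ndkgr", "ndkr", "ngdrrkg", "nkggdr", "nkrkdnkkdg", "nrgkg"
Leaf count: 6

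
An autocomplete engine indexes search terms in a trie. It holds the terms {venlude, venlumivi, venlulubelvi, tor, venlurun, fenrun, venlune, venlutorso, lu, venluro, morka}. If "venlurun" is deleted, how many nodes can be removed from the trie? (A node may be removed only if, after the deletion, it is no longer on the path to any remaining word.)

2

After clearing the end-marker at "venlurun", prune upward until reaching a node still needed by another word.
The suffix "un" (2 nodes) is used only by "venlurun"; the node for "venlur" still has the child "o", so pruning stops there.
Nodes removed: 2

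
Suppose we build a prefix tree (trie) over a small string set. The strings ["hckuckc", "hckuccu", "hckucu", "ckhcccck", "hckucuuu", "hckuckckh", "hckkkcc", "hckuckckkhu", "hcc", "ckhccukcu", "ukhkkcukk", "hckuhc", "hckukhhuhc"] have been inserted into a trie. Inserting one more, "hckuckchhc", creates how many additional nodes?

3

"hckuckc" is already a path in the trie; the remaining "hhc" must be added.
New nodes needed: |"hckuckchhc"| − 7 = 10 − 7 = 3.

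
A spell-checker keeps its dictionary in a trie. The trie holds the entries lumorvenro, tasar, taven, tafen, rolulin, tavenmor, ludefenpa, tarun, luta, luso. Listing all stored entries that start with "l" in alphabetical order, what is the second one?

lumorvenro

Words with prefix "l", in lexicographic order: "ludefenpa", "lumorvenro", "luso", "luta"
The 2nd is lumorvenro.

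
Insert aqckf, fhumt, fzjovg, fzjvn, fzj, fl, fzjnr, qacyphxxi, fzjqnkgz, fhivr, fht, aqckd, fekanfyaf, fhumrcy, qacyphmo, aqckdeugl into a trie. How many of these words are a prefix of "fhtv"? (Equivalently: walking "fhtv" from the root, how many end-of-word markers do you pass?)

Check each prefix of "fhtv" against the stored set — each match is an end-marker on the path.
Prefixes of the query that are stored words: "fht"
Count: 1

1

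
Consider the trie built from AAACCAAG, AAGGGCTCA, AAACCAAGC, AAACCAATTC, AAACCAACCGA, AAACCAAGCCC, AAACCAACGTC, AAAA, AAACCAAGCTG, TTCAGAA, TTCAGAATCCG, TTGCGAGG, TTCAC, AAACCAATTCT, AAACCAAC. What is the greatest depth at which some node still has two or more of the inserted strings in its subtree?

10

Equivalently: take the maximum, over all pairs, of their longest common prefix length.
"AAACCAATTC" and "AAACCAATTCT" agree on "AAACCAATTC" (10 characters) before diverging; nothing deeper is shared.
Longest shared-prefix length: 10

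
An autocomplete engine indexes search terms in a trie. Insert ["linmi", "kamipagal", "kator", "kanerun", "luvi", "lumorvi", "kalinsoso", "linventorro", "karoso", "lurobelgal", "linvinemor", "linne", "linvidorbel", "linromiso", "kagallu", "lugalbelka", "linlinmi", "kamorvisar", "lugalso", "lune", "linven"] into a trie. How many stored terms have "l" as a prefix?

14

Walk to "l"; the words in its subtree are exactly those with that prefix.
Matches: "linlinmi", "linmi", "linne", "linromiso", "linven", "linventorro", "linvidorbel", "linvinemor", "lugalbelka", "lugalso", "lumorvi", "lune", "lurobelgal", "luvi"
Count: 14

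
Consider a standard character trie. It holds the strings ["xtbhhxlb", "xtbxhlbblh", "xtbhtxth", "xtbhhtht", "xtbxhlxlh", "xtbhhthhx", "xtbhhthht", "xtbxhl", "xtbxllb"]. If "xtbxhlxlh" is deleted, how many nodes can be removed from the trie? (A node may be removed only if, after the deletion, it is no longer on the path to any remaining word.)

3

A node on "xtbxhlxlh"'s path can go only if nothing else ends at it or branches off below it.
The suffix "xlh" (3 nodes) is used only by "xtbxhlxlh"; the node for "xtbxhl" still has the child "b", so pruning stops there.
Nodes removed: 3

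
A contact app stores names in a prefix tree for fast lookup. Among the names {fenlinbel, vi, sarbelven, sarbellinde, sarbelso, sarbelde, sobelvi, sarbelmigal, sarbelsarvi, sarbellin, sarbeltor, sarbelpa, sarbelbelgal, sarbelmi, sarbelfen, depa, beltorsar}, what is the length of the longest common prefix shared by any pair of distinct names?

9

Look for the deepest trie node that still has at least two words in its subtree.
"sarbellin" and "sarbellinde" agree on "sarbellin" (9 characters) before diverging; nothing deeper is shared.
Longest shared-prefix length: 9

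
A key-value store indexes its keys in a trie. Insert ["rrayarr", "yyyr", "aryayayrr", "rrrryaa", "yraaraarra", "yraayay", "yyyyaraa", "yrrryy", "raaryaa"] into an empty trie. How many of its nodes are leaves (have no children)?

Leaves are exactly the stored words that no other stored word extends.
Those words: "aryayayrr", "raaryaa", "rrayarr", "rrrryaa", "yraaraarra", "yraayay", "yrrryy", "yyyr", "yyyyaraa"
Leaf count: 9

9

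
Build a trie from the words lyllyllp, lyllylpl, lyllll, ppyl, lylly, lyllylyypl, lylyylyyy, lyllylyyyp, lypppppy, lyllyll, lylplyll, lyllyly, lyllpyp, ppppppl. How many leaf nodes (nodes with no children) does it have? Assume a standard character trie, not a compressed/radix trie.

A leaf is a node with no children — equivalently, the end of a word that is not a proper prefix of any other stored word.
Those words: "lyllll", "lyllpyp", "lyllyllp", "lyllylpl", "lyllylyypl", "lyllylyyyp", "lylplyll", "lylyylyyy", "lypppppy", "ppppppl", "ppyl"
Leaf count: 11

11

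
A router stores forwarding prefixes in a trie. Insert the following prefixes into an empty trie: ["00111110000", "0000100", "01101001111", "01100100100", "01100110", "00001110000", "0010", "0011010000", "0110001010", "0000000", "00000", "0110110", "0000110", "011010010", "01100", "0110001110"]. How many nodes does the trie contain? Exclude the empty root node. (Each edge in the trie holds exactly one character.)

63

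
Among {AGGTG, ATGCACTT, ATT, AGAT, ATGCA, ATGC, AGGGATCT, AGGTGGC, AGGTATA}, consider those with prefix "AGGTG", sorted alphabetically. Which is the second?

DFS of the "AGGTG" subtree visits, in order: "AGGTG", "AGGTGGC"
Position 2: AGGTGGC

AGGTGGC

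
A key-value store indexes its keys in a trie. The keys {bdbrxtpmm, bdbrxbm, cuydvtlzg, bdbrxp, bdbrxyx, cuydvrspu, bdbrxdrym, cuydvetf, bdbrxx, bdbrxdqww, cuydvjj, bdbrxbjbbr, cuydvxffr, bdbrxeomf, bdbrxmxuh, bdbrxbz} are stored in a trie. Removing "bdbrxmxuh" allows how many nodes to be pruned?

4

After clearing the end-marker at "bdbrxmxuh", prune upward until reaching a node still needed by another word.
The suffix "mxuh" (4 nodes) is used only by "bdbrxmxuh"; the node for "bdbrx" still has the child "t", so pruning stops there.
Nodes removed: 4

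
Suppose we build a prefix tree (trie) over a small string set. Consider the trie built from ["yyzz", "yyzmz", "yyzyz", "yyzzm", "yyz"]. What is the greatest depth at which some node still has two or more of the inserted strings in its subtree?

4

Look for the deepest trie node that still has at least two words in its subtree.
"yyzz" and "yyzzm" agree on "yyzz" (4 characters) before diverging; nothing deeper is shared.
Longest shared-prefix length: 4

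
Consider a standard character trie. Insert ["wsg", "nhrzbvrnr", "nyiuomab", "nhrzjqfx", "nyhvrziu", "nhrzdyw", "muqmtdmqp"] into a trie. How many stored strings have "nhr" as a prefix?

Walk to "nhr"; the words in its subtree are exactly those with that prefix.
Words under "nhr": nhrzbvrnr, nhrzdyw, nhrzjqfx
Count: 3

3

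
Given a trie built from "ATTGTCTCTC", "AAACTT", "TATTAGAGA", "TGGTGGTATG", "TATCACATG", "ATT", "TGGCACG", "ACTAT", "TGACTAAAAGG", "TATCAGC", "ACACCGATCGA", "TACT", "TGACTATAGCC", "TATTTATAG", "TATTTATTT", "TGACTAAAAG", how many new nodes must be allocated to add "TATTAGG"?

1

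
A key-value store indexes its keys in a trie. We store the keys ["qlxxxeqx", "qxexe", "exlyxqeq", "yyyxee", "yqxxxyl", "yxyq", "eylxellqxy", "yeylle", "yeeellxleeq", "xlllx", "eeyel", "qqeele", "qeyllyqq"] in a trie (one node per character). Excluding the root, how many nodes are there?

Count nodes per top-level branch (shared prefixes stored once):
  'e'-branch (eeyel, exlyxqeq, eylxellqxy): 21 nodes
  'q'-branch (qeyllyqq, qlxxxeqx, qqeele, qxexe): 24 nodes
  'x'-branch (xlllx): 5 nodes
  'y'-branch (yeeellxleeq, yeylle, yqxxxyl, yxyq, yyyxee): 29 nodes
Sum: 79

79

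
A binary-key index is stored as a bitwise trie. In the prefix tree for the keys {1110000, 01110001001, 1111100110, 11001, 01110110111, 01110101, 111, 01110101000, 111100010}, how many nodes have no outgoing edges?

7

Leaves are exactly the stored words that no other stored word extends.
Those words: "01110001001", "01110101000", "01110110111", "11001", "1110000", "111100010", "1111100110"
Leaf count: 7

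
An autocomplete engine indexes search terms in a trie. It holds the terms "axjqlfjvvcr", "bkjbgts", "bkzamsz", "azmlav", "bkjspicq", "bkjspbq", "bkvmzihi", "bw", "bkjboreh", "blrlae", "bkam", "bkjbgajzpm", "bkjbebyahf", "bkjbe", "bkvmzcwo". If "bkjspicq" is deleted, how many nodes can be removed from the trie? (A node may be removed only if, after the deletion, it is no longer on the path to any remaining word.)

A node on "bkjspicq"'s path can go only if nothing else ends at it or branches off below it.
The suffix "icq" (3 nodes) is used only by "bkjspicq"; the node for "bkjsp" still has the child "b", so pruning stops there.
Nodes removed: 3

3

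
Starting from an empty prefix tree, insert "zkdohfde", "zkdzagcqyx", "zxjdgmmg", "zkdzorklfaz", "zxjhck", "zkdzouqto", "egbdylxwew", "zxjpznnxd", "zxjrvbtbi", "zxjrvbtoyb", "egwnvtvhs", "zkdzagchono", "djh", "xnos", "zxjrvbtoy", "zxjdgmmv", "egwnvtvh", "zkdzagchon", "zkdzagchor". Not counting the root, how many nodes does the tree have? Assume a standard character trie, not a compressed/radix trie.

81

Trace insertions, counting only characters that open a new branch:
  "zkdohfde" → 8 new (z, k, d, o, h, f, d, e)
  "zkdzagcqyx" → prefix "zkd" already present; 7 new (z, a, g, c, q, y, x)
  "zxjdgmmg" → prefix "z" already present; 7 new (x, j, d, g, m, m, g)
  "zkdzorklfaz" → prefix "zkdz" already present; 7 new (o, r, k, l, f, a, z)
  "zxjhck" → prefix "zxj" already present; 3 new (h, c, k)
  "zkdzouqto" → prefix "zkdzo" already present; 4 new (u, q, t, o)
  "egbdylxwew" → 10 new (e, g, b, d, y, l, x, w, e, w)
  "zxjpznnxd" → prefix "zxj" already present; 6 new (p, z, n, n, x, d)
  "zxjrvbtbi" → prefix "zxj" already present; 6 new (r, v, b, t, b, i)
  "zxjrvbtoyb" → prefix "zxjrvbt" already present; 3 new (o, y, b)
  "egwnvtvhs" → prefix "eg" already present; 7 new (w, n, v, t, v, h, s)
  "zkdzagchono" → prefix "zkdzagc" already present; 4 new (h, o, n, o)
  "djh" → 3 new (d, j, h)
  "xnos" → 4 new (x, n, o, s)
  "zxjrvbtoy" → prefix "zxjrvbtoy" already present; 0 new (none)
  "zxjdgmmv" → prefix "zxjdgmm" already present; 1 new (v)
  "egwnvtvh" → prefix "egwnvtvh" already present; 0 new (none)
  "zkdzagchon" → prefix "zkdzagchon" already present; 0 new (none)
  "zkdzagchor" → prefix "zkdzagcho" already present; 1 new (r)
Total nodes = 8 + 7 + 7 + 7 + 3 + 4 + 10 + 6 + 6 + 3 + 7 + 4 + 3 + 4 + 0 + 1 + 0 + 0 + 1 = 81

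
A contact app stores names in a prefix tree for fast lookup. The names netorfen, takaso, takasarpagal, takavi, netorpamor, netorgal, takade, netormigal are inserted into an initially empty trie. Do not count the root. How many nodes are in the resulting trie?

For each word, the new-node count is its length minus the longest prefix already in the trie:
  "netorfen" → 8 new (n, e, t, o, r, f, e, n)
  "takaso" → 6 new (t, a, k, a, s, o)
  "takasarpagal" → prefix "takas" already present; 7 new (a, r, p, a, g, a, l)
  "takavi" → prefix "taka" already present; 2 new (v, i)
  "netorpamor" → prefix "netor" already present; 5 new (p, a, m, o, r)
  "netorgal" → prefix "netor" already present; 3 new (g, a, l)
  "takade" → prefix "taka" already present; 2 new (d, e)
  "netormigal" → prefix "netor" already present; 5 new (m, i, g, a, l)
Total nodes = 8 + 6 + 7 + 2 + 5 + 3 + 2 + 5 = 38

38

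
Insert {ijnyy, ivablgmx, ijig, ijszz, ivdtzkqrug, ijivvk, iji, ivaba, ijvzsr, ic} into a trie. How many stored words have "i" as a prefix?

Traverse to the node for "i", then collect every word in that subtree.
Matches: "ic", "iji", "ijig", "ijivvk", "ijnyy", "ijszz", "ijvzsr", "ivaba", "ivablgmx", "ivdtzkqrug"
Count: 10

10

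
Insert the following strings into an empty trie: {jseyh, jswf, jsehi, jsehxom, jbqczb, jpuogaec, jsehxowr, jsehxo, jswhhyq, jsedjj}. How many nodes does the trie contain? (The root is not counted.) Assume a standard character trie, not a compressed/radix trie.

Trie structure (* marks end of a word):
(root)
└─ j
   ├─ b
   │  └─ q
   │     └─ c
   │        └─ z
   │           └─ b *
   ├─ p
   │  └─ u
   │     └─ o
   │        └─ g
   │           └─ a
   │              └─ e
   │                 └─ c *
   └─ s
      ├─ e
      │  ├─ d
      │  │  └─ j
      │  │     └─ j *
      │  ├─ h
      │  │  ├─ i *
      │  │  └─ x
      │  │     └─ o *
      │  │        ├─ m *
      │  │        └─ w
      │  │           └─ r *
      │  └─ y
      │     └─ h *
      └─ w
         ├─ f *
         └─ h
            └─ h
               └─ y
                  └─ q *
Counting every labelled node above: 33.

33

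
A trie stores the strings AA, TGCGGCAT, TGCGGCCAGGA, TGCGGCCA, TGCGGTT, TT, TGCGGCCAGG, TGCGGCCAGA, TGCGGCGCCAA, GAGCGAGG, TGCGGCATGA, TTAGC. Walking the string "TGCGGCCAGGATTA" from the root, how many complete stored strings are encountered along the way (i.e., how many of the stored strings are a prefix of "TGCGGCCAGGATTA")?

Walk "TGCGGCCAGGATTA" from the root; an end-of-word marker is hit whenever a stored word is a prefix of "TGCGGCCAGGATTA".
Prefixes of the query that are stored words: "TGCGGCCA", "TGCGGCCAGG", "TGCGGCCAGGA"
Count: 3

3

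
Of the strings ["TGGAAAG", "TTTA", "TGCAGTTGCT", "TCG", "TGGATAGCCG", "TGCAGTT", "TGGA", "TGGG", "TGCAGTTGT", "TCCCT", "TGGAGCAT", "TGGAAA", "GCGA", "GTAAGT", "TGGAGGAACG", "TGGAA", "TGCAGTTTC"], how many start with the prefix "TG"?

Walk to "TG"; the words in its subtree are exactly those with that prefix.
Matches: "TGCAGTT", "TGCAGTTGCT", "TGCAGTTGT", "TGCAGTTTC", "TGGA", "TGGAA", "TGGAAA", "TGGAAAG", "TGGAGCAT", "TGGAGGAACG", "TGGATAGCCG", "TGGG"
Count: 12

12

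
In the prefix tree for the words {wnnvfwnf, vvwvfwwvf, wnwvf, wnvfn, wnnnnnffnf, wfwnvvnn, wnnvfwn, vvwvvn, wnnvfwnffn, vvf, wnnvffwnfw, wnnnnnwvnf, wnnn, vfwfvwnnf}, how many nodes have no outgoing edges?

A leaf is a node with no children — equivalently, the end of a word that is not a proper prefix of any other stored word.
Those words: "vfwfvwnnf", "vvf", "vvwvfwwvf", "vvwvvn", "wfwnvvnn", "wnnnnnffnf", "wnnnnnwvnf", "wnnvffwnfw", "wnnvfwnffn", "wnvfn", "wnwvf"
Leaf count: 11

11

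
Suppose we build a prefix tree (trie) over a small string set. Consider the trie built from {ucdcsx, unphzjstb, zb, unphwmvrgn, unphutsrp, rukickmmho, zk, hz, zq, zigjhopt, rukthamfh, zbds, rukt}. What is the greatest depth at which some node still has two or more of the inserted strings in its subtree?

Look for the deepest trie node that still has at least two words in its subtree.
"rukt" and "rukthamfh" agree on "rukt" (4 characters) before diverging; nothing deeper is shared.
Longest shared-prefix length: 4

4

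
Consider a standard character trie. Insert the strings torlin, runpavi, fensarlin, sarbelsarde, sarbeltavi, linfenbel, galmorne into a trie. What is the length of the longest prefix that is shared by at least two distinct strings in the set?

The deepest shared node is where two words last agree before diverging.
e.g. "sarbelsarde" and "sarbeltavi" share the prefix "sarbel" of length 6; no pair shares a longer one.
Longest shared-prefix length: 6

6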